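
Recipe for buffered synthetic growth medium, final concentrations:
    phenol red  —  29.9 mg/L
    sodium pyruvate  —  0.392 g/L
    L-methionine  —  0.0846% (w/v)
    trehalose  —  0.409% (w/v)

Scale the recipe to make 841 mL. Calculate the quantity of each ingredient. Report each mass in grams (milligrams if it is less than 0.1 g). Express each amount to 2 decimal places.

phenol red 25.15 mg; sodium pyruvate 0.33 g; L-methionine 0.71 g; trehalose 3.44 g

Working volume: 841 mL = 0.841 L.
phenol red: 29.9 mg/L × 0.841 L = 25.15 mg
sodium pyruvate: 0.392 g/L × 0.841 L = 0.33 g
L-methionine: 0.0846% w/v = 0.846 g/L → 0.846 × 0.841 L = 0.71 g
trehalose: 0.409% w/v = 4.09 g/L → 4.09 × 0.841 L = 3.44 g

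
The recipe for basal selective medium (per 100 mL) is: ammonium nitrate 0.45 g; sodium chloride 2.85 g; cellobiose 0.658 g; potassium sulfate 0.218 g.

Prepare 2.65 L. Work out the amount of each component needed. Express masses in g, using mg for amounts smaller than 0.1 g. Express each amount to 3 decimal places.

ammonium nitrate 11.925 g; sodium chloride 75.525 g; cellobiose 17.437 g; potassium sulfate 5.777 g

Scale factor = 2650 mL / 100 mL = 26.5.
ammonium nitrate: 0.45 g × (2650 mL / 100 mL) = 11.925 g
sodium chloride: 2.85 g × (2650 mL / 100 mL) = 75.525 g
cellobiose: 0.658 g × (2650 mL / 100 mL) = 17.437 g
potassium sulfate: 0.218 g × (2650 mL / 100 mL) = 5.777 g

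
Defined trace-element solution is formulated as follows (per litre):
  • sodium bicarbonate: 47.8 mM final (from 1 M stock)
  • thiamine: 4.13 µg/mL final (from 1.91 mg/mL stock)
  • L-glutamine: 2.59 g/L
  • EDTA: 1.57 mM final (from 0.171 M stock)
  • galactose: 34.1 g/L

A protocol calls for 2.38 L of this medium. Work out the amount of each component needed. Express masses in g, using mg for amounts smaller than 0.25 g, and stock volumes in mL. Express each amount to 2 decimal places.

sodium bicarbonate 113.76 mL; thiamine 5.15 mL; L-glutamine 6.16 g; EDTA 21.85 mL; galactose 81.16 g

Working volume: 2.38 L.
sodium bicarbonate: V = C2·V2/C1 = 47.8 mM × 2380 mL ÷ 1000 mM = 113.76 mL
thiamine: C1V1 = C2V2 → 4.13 µg/mL × 2380 mL ÷ 1910 µg/mL = 5.15 mL
L-glutamine: 2.59 g/L × 2.38 L = 6.16 g
EDTA: V = C2·V2/C1 = 1.57 mM × 2380 mL ÷ 171 mM = 21.85 mL
galactose: 34.1 g/L × 2.38 L = 81.16 g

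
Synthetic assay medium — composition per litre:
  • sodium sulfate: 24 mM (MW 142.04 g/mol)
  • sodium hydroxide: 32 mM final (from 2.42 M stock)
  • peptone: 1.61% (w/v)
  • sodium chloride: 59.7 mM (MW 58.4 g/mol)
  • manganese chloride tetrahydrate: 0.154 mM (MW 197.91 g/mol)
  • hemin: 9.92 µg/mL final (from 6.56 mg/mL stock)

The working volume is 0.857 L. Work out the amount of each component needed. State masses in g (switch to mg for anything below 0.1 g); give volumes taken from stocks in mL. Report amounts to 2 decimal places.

Scale factor relative to 1 L: 0.857.
sodium sulfate: 24 mmol/L × 142.04 g/mol × 0.857 L ÷ 1000 = 2.92 g
sodium hydroxide: V = C2·V2/C1 = 32 mM × 857 mL ÷ 2420 mM = 11.33 mL
peptone: 1.61 g per 100 mL × 857 mL ÷ 100 = 13.80 g
sodium chloride: 59.7 mmol/L × 58.4 g/mol × 0.857 L ÷ 1000 = 2.99 g
manganese chloride tetrahydrate: 0.154 mmol/L × 197.91 mg/mmol × 0.857 L = 26.12 mg
hemin: dilute stock: 9.92 µg/mL × 857 mL ÷ 6560 µg/mL = 1.30 mL

sodium sulfate 2.92 g; sodium hydroxide 11.33 mL; peptone 13.80 g; sodium chloride 2.99 g; manganese chloride tetrahydrate 26.12 mg; hemin 1.30 mL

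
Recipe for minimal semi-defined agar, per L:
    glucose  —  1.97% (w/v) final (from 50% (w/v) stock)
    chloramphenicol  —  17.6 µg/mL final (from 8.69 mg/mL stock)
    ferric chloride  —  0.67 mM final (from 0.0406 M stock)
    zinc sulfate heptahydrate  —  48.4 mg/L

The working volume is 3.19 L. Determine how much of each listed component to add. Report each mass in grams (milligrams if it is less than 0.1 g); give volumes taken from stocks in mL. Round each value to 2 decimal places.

glucose 125.69 mL; chloramphenicol 6.46 mL; ferric chloride 52.64 mL; zinc sulfate heptahydrate 0.15 g

Scale factor relative to 1 L: 3.19.
glucose: C1V1 = C2V2 → 1.97% ÷ 50% × 3190 mL = 125.69 mL
chloramphenicol: C1V1 = C2V2 → 17.6 µg/mL × 3190 mL ÷ 8690 µg/mL = 6.46 mL
ferric chloride: C1V1 = C2V2 → 0.67 mM × 3190 mL ÷ 40.6 mM = 52.64 mL
zinc sulfate heptahydrate: 48.4 mg/L × 3.19 L = 154.396 mg = 0.15 g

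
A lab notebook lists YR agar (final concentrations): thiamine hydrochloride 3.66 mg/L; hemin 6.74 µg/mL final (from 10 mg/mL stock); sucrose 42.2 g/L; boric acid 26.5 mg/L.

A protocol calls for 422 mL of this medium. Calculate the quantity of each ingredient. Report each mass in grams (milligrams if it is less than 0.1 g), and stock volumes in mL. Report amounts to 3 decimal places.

thiamine hydrochloride 1.545 mg; hemin 0.284 mL; sucrose 17.808 g; boric acid 11.183 mg

Target volume = 422 mL = 0.422 L.
thiamine hydrochloride: 3.66 mg/L × 0.422 L = 1.545 mg
hemin: dilute stock: 6.74 µg/mL × 422 mL ÷ 10000 µg/mL = 0.284 mL
sucrose: 42.2 g/L × 0.422 L = 17.808 g
boric acid: 26.5 mg/L × 0.422 L = 11.183 mg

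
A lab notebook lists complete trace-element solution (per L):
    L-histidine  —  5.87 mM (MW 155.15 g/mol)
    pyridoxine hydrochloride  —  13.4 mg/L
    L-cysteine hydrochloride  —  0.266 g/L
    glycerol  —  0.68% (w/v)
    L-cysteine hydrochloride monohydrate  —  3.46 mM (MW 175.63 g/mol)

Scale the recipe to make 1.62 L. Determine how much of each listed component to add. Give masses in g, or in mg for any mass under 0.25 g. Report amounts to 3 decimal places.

Working volume: 1.62 L.
L-histidine: 5.87 mmol/L × 155.15 g/mol × 1.62 L ÷ 1000 = 1.475 g
pyridoxine hydrochloride: 13.4 mg/L × 1.62 L = 21.708 mg
L-cysteine hydrochloride: 0.266 g/L × 1.62 L = 0.431 g
glycerol: 0.68 g per 100 mL × 1620 mL ÷ 100 = 11.016 g
L-cysteine hydrochloride monohydrate: 3.46 mmol/L × 175.63 g/mol × 1.62 L ÷ 1000 = 0.984 g

L-histidine 1.475 g; pyridoxine hydrochloride 21.708 mg; L-cysteine hydrochloride 0.431 g; glycerol 11.016 g; L-cysteine hydrochloride monohydrate 0.984 g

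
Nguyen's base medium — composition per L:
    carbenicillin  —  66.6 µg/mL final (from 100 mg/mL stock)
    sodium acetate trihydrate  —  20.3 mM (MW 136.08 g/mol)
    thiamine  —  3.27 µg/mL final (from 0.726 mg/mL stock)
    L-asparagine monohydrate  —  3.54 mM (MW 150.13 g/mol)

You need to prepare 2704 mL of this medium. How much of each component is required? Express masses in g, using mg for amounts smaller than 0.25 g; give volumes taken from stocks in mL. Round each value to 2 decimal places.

Working volume: 2704 mL = 2.704 L.
carbenicillin: dilute stock: 66.6 µg/mL × 2704 mL ÷ 100000 µg/mL = 1.80 mL
sodium acetate trihydrate: 20.3 mmol/L × 136.08 g/mol × 2.704 L ÷ 1000 = 7.47 g
thiamine: dilute stock: 3.27 µg/mL × 2704 mL ÷ 726 µg/mL = 12.18 mL
L-asparagine monohydrate: 3.54 mmol/L × 150.13 g/mol × 2.704 L ÷ 1000 = 1.44 g

carbenicillin 1.80 mL; sodium acetate trihydrate 7.47 g; thiamine 12.18 mL; L-asparagine monohydrate 1.44 g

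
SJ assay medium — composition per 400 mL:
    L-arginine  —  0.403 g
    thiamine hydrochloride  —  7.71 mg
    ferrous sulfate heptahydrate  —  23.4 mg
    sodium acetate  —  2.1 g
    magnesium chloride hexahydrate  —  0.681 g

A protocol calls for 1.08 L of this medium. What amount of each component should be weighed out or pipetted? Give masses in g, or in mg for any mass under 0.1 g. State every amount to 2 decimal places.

L-arginine 1.09 g; thiamine hydrochloride 20.82 mg; ferrous sulfate heptahydrate 63.18 mg; sodium acetate 5.67 g; magnesium chloride hexahydrate 1.84 g

Scale factor = 1080 mL / 400 mL = 2.7.
L-arginine: 0.403 g × (1080 mL / 400 mL) = 1.09 g
thiamine hydrochloride: 7.71 mg × (1080 mL / 400 mL) = 20.82 mg
ferrous sulfate heptahydrate: 23.4 mg × (1080 mL / 400 mL) = 63.18 mg
sodium acetate: 2.1 g × (1080 mL / 400 mL) = 5.67 g
magnesium chloride hexahydrate: 0.681 g × (1080 mL / 400 mL) = 1.84 g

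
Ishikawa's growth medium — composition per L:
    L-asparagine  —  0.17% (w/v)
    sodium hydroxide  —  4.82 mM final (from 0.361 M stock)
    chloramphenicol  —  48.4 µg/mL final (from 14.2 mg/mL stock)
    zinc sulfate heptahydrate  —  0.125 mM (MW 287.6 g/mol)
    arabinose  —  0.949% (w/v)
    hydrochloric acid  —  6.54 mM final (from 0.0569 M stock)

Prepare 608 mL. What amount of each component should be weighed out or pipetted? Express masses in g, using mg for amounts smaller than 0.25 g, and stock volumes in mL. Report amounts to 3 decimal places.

L-asparagine 1.034 g; sodium hydroxide 8.118 mL; chloramphenicol 2.072 mL; zinc sulfate heptahydrate 21.858 mg; arabinose 5.770 g; hydrochloric acid 69.883 mL

Scale factor relative to 1 L: 0.608.
L-asparagine: 0.17 g per 100 mL × 608 mL ÷ 100 = 1.034 g
sodium hydroxide: C1V1 = C2V2 → 4.82 mM × 608 mL ÷ 361 mM = 8.118 mL
chloramphenicol: C1V1 = C2V2 → 48.4 µg/mL × 608 mL ÷ 14200 µg/mL = 2.072 mL
zinc sulfate heptahydrate: 0.125 mmol/L × 287.6 mg/mmol × 0.608 L = 21.858 mg
arabinose: 0.949 g per 100 mL × 608 mL ÷ 100 = 5.770 g
hydrochloric acid: dilute stock: 6.54 mM × 608 mL ÷ 56.9 mM = 69.883 mL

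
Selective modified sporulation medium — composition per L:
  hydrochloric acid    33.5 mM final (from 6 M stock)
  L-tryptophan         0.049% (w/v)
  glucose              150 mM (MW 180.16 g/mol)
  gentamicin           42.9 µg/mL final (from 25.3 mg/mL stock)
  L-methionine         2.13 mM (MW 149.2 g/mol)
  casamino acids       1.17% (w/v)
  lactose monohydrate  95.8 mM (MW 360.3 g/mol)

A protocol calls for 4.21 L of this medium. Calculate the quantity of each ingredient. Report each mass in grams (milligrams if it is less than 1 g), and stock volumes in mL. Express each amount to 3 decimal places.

Scale factor relative to 1 L: 4.21.
hydrochloric acid: V = C2·V2/C1 = 33.5 mM × 4210 mL ÷ 6000 mM = 23.506 mL
L-tryptophan: 0.049% w/v = 0.49 g/L → 0.49 × 4.21 L = 2.063 g
glucose: 150 mmol/L × 180.16 g/mol × 4.21 L ÷ 1000 = 113.771 g
gentamicin: dilute stock: 42.9 µg/mL × 4210 mL ÷ 25300 µg/mL = 7.139 mL
L-methionine: 2.13 mmol/L × 149.2 g/mol × 4.21 L ÷ 1000 = 1.338 g
casamino acids: 1.17% w/v = 11.7 g/L → 11.7 × 4.21 L = 49.257 g
lactose monohydrate: 95.8 mmol/L × 360.3 g/mol × 4.21 L ÷ 1000 = 145.315 g

hydrochloric acid 23.506 mL; L-tryptophan 2.063 g; glucose 113.771 g; gentamicin 7.139 mL; L-methionine 1.338 g; casamino acids 49.257 g; lactose monohydrate 145.315 g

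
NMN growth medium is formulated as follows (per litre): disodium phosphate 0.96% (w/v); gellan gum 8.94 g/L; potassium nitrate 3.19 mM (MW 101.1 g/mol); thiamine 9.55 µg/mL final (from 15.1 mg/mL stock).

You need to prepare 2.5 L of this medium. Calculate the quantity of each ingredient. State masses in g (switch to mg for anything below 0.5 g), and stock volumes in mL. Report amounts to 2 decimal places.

Scale factor relative to 1 L: 2.5.
disodium phosphate: 0.96% w/v = 9.6 g/L → 9.6 × 2.5 L = 24.00 g
gellan gum: 8.94 g/L × 2.5 L = 22.35 g
potassium nitrate: 3.19 mmol/L × 101.1 g/mol × 2.5 L ÷ 1000 = 0.81 g
thiamine: V = C2·V2/C1 = 9.55 µg/mL × 2500 mL ÷ 15100 µg/mL = 1.58 mL

disodium phosphate 24.00 g; gellan gum 22.35 g; potassium nitrate 0.81 g; thiamine 1.58 mL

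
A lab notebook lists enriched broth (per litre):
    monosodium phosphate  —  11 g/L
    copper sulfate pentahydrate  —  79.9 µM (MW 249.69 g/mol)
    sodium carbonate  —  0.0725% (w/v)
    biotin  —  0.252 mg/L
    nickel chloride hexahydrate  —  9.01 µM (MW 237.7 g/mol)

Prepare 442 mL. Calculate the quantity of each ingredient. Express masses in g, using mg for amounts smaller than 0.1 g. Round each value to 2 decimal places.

monosodium phosphate 4.86 g; copper sulfate pentahydrate 8.82 mg; sodium carbonate 0.32 g; biotin 0.11 mg; nickel chloride hexahydrate 0.95 mg

Working volume: 442 mL = 0.442 L.
monosodium phosphate: 11 g/L × 0.442 L = 4.86 g
copper sulfate pentahydrate: 79.9 µmol/L × 249.69 g/mol × 0.442 L ÷ 1000 = 8.82 mg
sodium carbonate: 0.0725 g per 100 mL × 442 mL ÷ 100 = 0.32 g
biotin: 0.252 mg/L × 0.442 L = 0.11 mg
nickel chloride hexahydrate: 9.01 µmol/L × 237.7 g/mol × 0.442 L ÷ 1000 = 0.95 mg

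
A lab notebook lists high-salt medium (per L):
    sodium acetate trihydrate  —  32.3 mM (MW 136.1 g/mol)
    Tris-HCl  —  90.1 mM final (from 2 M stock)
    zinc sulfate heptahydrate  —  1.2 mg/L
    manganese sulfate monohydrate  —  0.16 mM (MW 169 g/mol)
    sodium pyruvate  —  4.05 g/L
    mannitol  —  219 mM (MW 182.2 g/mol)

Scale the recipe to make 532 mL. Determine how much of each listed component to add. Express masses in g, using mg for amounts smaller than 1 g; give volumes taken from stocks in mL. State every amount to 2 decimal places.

Working volume: 532 mL = 0.532 L.
sodium acetate trihydrate: 32.3 mmol/L × 136.1 g/mol × 0.532 L ÷ 1000 = 2.34 g
Tris-HCl: V = C2·V2/C1 = 90.1 mM × 532 mL ÷ 2000 mM = 23.97 mL
zinc sulfate heptahydrate: 1.2 mg/L × 0.532 L = 0.64 mg
manganese sulfate monohydrate: 0.16 mmol/L × 169 mg/mmol × 0.532 L = 14.39 mg
sodium pyruvate: 4.05 g/L × 0.532 L = 2.15 g
mannitol: 219 mmol/L × 182.2 g/mol × 0.532 L ÷ 1000 = 21.23 g

sodium acetate trihydrate 2.34 g; Tris-HCl 23.97 mL; zinc sulfate heptahydrate 0.64 mg; manganese sulfate monohydrate 14.39 mg; sodium pyruvate 2.15 g; mannitol 21.23 g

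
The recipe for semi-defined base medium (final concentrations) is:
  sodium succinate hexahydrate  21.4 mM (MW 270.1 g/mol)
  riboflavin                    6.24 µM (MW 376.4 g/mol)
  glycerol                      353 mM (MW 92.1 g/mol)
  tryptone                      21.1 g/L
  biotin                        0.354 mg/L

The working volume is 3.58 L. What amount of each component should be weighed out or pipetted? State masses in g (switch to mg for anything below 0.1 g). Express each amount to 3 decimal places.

Scale factor relative to 1 L: 3.58.
sodium succinate hexahydrate: 21.4 mmol/L × 270.1 g/mol × 3.58 L ÷ 1000 = 20.693 g
riboflavin: 6.24 µmol/L × 376.4 g/mol × 3.58 L ÷ 1000 = 8.408 mg
glycerol: 353 mmol/L × 92.1 g/mol × 3.58 L ÷ 1000 = 116.390 g
tryptone: 21.1 g/L × 3.58 L = 75.538 g
biotin: 0.354 mg/L × 3.58 L = 1.267 mg

sodium succinate hexahydrate 20.693 g; riboflavin 8.408 mg; glycerol 116.390 g; tryptone 75.538 g; biotin 1.267 mg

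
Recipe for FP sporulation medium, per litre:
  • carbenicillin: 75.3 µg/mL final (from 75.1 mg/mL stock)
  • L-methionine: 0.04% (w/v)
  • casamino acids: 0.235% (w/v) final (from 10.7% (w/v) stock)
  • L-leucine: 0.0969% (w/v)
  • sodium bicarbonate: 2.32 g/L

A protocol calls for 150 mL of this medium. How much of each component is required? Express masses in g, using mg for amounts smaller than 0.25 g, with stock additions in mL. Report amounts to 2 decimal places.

Target volume = 150 mL = 0.15 L.
carbenicillin: V = C2·V2/C1 = 75.3 µg/mL × 150 mL ÷ 75100 µg/mL = 0.15 mL
L-methionine: 0.04 g per 100 mL × 150 mL ÷ 100 = 0.06 g = 60.00 mg
casamino acids: V = C2·V2/C1 = 0.235% ÷ 10.7% × 150 mL = 3.29 mL
L-leucine: 0.0969% w/v = 0.969 g/L → 0.969 × 0.15 L = 0.14535 g = 145.35 mg
sodium bicarbonate: 2.32 g/L × 0.15 L = 0.35 g

carbenicillin 0.15 mL; L-methionine 60.00 mg; casamino acids 3.29 mL; L-leucine 145.35 mg; sodium bicarbonate 0.35 g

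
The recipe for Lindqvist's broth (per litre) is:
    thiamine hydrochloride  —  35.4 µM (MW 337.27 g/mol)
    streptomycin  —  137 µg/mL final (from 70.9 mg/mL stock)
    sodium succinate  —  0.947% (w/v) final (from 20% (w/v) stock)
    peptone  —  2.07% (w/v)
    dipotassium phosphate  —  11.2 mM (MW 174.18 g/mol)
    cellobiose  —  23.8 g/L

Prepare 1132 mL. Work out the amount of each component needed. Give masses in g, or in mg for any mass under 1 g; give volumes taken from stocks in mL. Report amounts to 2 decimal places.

Working volume: 1132 mL = 1.132 L.
thiamine hydrochloride: 35.4 µmol/L × 337.27 g/mol × 1.132 L ÷ 1000 = 13.52 mg
streptomycin: C1V1 = C2V2 → 137 µg/mL × 1132 mL ÷ 70900 µg/mL = 2.19 mL
sodium succinate: V = C2·V2/C1 = 0.947% ÷ 20% × 1132 mL = 53.60 mL
peptone: 2.07% w/v = 20.7 g/L → 20.7 × 1.132 L = 23.43 g
dipotassium phosphate: 11.2 mmol/L × 174.18 g/mol × 1.132 L ÷ 1000 = 2.21 g
cellobiose: 23.8 g/L × 1.132 L = 26.94 g

thiamine hydrochloride 13.52 mg; streptomycin 2.19 mL; sodium succinate 53.60 mL; peptone 23.43 g; dipotassium phosphate 2.21 g; cellobiose 26.94 g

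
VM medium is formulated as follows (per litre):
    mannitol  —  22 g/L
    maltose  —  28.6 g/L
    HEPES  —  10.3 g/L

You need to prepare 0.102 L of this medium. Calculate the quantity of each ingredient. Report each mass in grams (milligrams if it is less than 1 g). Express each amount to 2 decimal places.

Scale factor relative to 1 L: 0.102.
mannitol: 22 g/L × 0.102 L = 2.24 g
maltose: 28.6 g/L × 0.102 L = 2.92 g
HEPES: 10.3 g/L × 0.102 L = 1.05 g

mannitol 2.24 g; maltose 2.92 g; HEPES 1.05 g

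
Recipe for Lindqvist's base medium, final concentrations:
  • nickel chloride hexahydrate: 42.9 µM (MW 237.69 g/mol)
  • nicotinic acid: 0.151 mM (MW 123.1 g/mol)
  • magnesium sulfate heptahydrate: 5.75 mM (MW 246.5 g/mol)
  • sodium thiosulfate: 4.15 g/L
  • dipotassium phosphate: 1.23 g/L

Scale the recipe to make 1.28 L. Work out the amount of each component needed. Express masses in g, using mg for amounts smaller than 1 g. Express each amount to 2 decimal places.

nickel chloride hexahydrate 13.05 mg; nicotinic acid 23.79 mg; magnesium sulfate heptahydrate 1.81 g; sodium thiosulfate 5.31 g; dipotassium phosphate 1.57 g

Working volume: 1.28 L.
nickel chloride hexahydrate: 42.9 µmol/L × 237.69 g/mol × 1.28 L ÷ 1000 = 13.05 mg
nicotinic acid: 0.151 mmol/L × 123.1 mg/mmol × 1.28 L = 23.79 mg
magnesium sulfate heptahydrate: 5.75 mmol/L × 246.5 g/mol × 1.28 L ÷ 1000 = 1.81 g
sodium thiosulfate: 4.15 g/L × 1.28 L = 5.31 g
dipotassium phosphate: 1.23 g/L × 1.28 L = 1.57 g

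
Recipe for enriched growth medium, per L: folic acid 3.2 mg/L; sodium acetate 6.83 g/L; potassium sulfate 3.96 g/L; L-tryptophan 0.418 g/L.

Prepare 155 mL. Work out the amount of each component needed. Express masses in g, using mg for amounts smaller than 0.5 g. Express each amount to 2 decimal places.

folic acid 0.50 mg; sodium acetate 1.06 g; potassium sulfate 0.61 g; L-tryptophan 64.79 mg

Target volume = 155 mL = 0.155 L.
folic acid: 3.2 mg/L × 0.155 L = 0.50 mg
sodium acetate: 6.83 g/L × 0.155 L = 1.06 g
potassium sulfate: 3.96 g/L × 0.155 L = 0.61 g
L-tryptophan: 0.418 g/L × 0.155 L = 0.06479 g = 64.79 mg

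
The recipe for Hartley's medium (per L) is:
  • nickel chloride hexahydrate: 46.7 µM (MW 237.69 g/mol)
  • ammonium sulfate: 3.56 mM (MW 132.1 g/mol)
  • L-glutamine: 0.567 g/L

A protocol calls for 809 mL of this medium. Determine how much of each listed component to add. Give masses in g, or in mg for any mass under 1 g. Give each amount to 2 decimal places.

Target volume = 809 mL = 0.809 L.
nickel chloride hexahydrate: 46.7 µmol/L × 237.69 g/mol × 0.809 L ÷ 1000 = 8.98 mg
ammonium sulfate: 3.56 mmol/L × 132.1 mg/mmol × 0.809 L = 380.45 mg
L-glutamine: 0.567 g/L × 0.809 L = 0.458703 g = 458.70 mg

nickel chloride hexahydrate 8.98 mg; ammonium sulfate 380.45 mg; L-glutamine 458.70 mg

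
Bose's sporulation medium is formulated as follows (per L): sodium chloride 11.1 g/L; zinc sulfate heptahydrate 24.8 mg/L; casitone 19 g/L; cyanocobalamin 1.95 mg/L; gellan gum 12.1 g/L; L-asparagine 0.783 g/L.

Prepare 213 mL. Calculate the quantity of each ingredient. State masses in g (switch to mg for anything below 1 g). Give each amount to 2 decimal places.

sodium chloride 2.36 g; zinc sulfate heptahydrate 5.28 mg; casitone 4.05 g; cyanocobalamin 0.42 mg; gellan gum 2.58 g; L-asparagine 166.78 mg

Working volume: 213 mL = 0.213 L.
sodium chloride: 11.1 g/L × 0.213 L = 2.36 g
zinc sulfate heptahydrate: 24.8 mg/L × 0.213 L = 5.28 mg
casitone: 19 g/L × 0.213 L = 4.05 g
cyanocobalamin: 1.95 mg/L × 0.213 L = 0.42 mg
gellan gum: 12.1 g/L × 0.213 L = 2.58 g
L-asparagine: 0.783 g/L × 0.213 L = 0.166779 g = 166.78 mg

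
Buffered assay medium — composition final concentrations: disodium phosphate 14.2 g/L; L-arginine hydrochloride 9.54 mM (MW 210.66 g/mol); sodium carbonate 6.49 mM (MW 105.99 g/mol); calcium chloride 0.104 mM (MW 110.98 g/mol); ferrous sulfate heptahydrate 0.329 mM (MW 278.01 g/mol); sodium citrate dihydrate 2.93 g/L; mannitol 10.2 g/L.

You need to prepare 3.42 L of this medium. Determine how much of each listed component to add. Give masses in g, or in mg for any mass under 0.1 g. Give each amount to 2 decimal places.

disodium phosphate 48.56 g; L-arginine hydrochloride 6.87 g; sodium carbonate 2.35 g; calcium chloride 39.47 mg; ferrous sulfate heptahydrate 0.31 g; sodium citrate dihydrate 10.02 g; mannitol 34.88 g

Working volume: 3.42 L.
disodium phosphate: 14.2 g/L × 3.42 L = 48.56 g
L-arginine hydrochloride: 9.54 mmol/L × 210.66 g/mol × 3.42 L ÷ 1000 = 6.87 g
sodium carbonate: 6.49 mmol/L × 105.99 g/mol × 3.42 L ÷ 1000 = 2.35 g
calcium chloride: 0.104 mmol/L × 110.98 mg/mmol × 3.42 L = 39.47 mg
ferrous sulfate heptahydrate: 0.329 mmol/L × 278.01 g/mol × 3.42 L ÷ 1000 = 0.31 g
sodium citrate dihydrate: 2.93 g/L × 3.42 L = 10.02 g
mannitol: 10.2 g/L × 3.42 L = 34.88 g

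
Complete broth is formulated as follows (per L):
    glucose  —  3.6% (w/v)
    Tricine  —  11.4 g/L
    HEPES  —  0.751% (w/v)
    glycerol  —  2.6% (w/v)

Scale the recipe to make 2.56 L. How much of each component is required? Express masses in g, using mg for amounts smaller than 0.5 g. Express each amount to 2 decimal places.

glucose 92.16 g; Tricine 29.18 g; HEPES 19.23 g; glycerol 66.56 g

Working volume: 2.56 L.
glucose: 3.6 g per 100 mL × 2560 mL ÷ 100 = 92.16 g
Tricine: 11.4 g/L × 2.56 L = 29.18 g
HEPES: 0.751% w/v = 7.51 g/L → 7.51 × 2.56 L = 19.23 g
glycerol: 2.6 g per 100 mL × 2560 mL ÷ 100 = 66.56 g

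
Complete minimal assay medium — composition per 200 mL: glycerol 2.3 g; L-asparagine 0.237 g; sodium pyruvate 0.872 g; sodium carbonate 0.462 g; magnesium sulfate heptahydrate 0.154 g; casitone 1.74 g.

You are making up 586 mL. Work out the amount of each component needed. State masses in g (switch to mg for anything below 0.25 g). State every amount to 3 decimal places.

glycerol 6.739 g; L-asparagine 0.694 g; sodium pyruvate 2.555 g; sodium carbonate 1.354 g; magnesium sulfate heptahydrate 0.451 g; casitone 5.098 g

Ratio of target to recipe volume: 586 / 200 = 2.93.
glycerol: 2.3 g × (586 mL / 200 mL) = 6.739 g
L-asparagine: 0.237 g × (586 mL / 200 mL) = 0.694 g
sodium pyruvate: 0.872 g × (586 mL / 200 mL) = 2.555 g
sodium carbonate: 0.462 g × (586 mL / 200 mL) = 1.354 g
magnesium sulfate heptahydrate: 0.154 g × (586 mL / 200 mL) = 0.451 g
casitone: 1.74 g × (586 mL / 200 mL) = 5.098 g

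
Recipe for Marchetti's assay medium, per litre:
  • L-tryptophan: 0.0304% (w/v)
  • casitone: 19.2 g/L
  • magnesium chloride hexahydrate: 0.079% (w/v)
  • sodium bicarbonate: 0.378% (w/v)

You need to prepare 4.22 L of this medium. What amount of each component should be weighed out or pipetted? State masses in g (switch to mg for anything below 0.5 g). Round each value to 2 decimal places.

Working volume: 4.22 L.
L-tryptophan: 0.0304 g per 100 mL × 4220 mL ÷ 100 = 1.28 g
casitone: 19.2 g/L × 4.22 L = 81.02 g
magnesium chloride hexahydrate: 0.079 g per 100 mL × 4220 mL ÷ 100 = 3.33 g
sodium bicarbonate: 0.378 g per 100 mL × 4220 mL ÷ 100 = 15.95 g

L-tryptophan 1.28 g; casitone 81.02 g; magnesium chloride hexahydrate 3.33 g; sodium bicarbonate 15.95 g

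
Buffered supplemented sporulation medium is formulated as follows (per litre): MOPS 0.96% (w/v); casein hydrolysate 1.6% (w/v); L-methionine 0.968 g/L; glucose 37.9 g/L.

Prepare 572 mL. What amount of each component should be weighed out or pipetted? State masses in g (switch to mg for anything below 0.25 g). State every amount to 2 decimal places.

MOPS 5.49 g; casein hydrolysate 9.15 g; L-methionine 0.55 g; glucose 21.68 g

Target volume = 572 mL = 0.572 L.
MOPS: 0.96% w/v = 9.6 g/L → 9.6 × 0.572 L = 5.49 g
casein hydrolysate: 1.6 g per 100 mL × 572 mL ÷ 100 = 9.15 g
L-methionine: 0.968 g/L × 0.572 L = 0.55 g
glucose: 37.9 g/L × 0.572 L = 21.68 g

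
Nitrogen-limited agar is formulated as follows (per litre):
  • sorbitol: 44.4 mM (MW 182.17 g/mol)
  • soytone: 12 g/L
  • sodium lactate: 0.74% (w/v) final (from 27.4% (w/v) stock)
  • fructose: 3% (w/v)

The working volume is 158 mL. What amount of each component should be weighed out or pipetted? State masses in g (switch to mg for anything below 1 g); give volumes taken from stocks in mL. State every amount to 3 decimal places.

Scale factor relative to 1 L: 0.158.
sorbitol: 44.4 mmol/L × 182.17 g/mol × 0.158 L ÷ 1000 = 1.278 g
soytone: 12 g/L × 0.158 L = 1.896 g
sodium lactate: dilute stock: 0.74% ÷ 27.4% × 158 mL = 4.267 mL
fructose: 3 g per 100 mL × 158 mL ÷ 100 = 4.740 g

sorbitol 1.278 g; soytone 1.896 g; sodium lactate 4.267 mL; fructose 4.740 g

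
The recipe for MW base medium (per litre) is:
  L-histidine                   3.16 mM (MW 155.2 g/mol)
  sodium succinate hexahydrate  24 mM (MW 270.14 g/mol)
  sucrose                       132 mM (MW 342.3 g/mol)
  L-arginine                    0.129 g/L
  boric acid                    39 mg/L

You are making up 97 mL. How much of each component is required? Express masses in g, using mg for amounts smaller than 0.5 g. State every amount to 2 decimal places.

L-histidine 47.57 mg; sodium succinate hexahydrate 0.63 g; sucrose 4.38 g; L-arginine 12.51 mg; boric acid 3.78 mg

Working volume: 97 mL = 0.097 L.
L-histidine: 3.16 mmol/L × 155.2 mg/mmol × 0.097 L = 47.57 mg
sodium succinate hexahydrate: 24 mmol/L × 270.14 g/mol × 0.097 L ÷ 1000 = 0.63 g
sucrose: 132 mmol/L × 342.3 g/mol × 0.097 L ÷ 1000 = 4.38 g
L-arginine: 0.129 g/L × 0.097 L = 0.012513 g = 12.51 mg
boric acid: 39 mg/L × 0.097 L = 3.78 mg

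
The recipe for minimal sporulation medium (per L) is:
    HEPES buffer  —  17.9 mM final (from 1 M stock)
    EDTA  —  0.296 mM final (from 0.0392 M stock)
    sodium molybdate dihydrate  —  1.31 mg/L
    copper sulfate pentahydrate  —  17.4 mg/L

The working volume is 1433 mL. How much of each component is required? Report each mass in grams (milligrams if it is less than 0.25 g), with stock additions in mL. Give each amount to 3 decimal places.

Scale factor relative to 1 L: 1.433.
HEPES buffer: dilute stock: 17.9 mM × 1433 mL ÷ 1000 mM = 25.651 mL
EDTA: dilute stock: 0.296 mM × 1433 mL ÷ 39.2 mM = 10.821 mL
sodium molybdate dihydrate: 1.31 mg/L × 1.433 L = 1.877 mg
copper sulfate pentahydrate: 17.4 mg/L × 1.433 L = 24.934 mg

HEPES buffer 25.651 mL; EDTA 10.821 mL; sodium molybdate dihydrate 1.877 mg; copper sulfate pentahydrate 24.934 mg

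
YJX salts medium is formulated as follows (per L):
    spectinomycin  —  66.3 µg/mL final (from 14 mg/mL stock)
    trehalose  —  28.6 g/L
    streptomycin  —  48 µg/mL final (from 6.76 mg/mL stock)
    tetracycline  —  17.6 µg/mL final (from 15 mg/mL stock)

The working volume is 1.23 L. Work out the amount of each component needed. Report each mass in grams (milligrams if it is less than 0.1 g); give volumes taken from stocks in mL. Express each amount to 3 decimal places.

spectinomycin 5.825 mL; trehalose 35.178 g; streptomycin 8.734 mL; tetracycline 1.443 mL

Working volume: 1.23 L.
spectinomycin: dilute stock: 66.3 µg/mL × 1230 mL ÷ 14000 µg/mL = 5.825 mL
trehalose: 28.6 g/L × 1.23 L = 35.178 g
streptomycin: C1V1 = C2V2 → 48 µg/mL × 1230 mL ÷ 6760 µg/mL = 8.734 mL
tetracycline: V = C2·V2/C1 = 17.6 µg/mL × 1230 mL ÷ 15000 µg/mL = 1.443 mL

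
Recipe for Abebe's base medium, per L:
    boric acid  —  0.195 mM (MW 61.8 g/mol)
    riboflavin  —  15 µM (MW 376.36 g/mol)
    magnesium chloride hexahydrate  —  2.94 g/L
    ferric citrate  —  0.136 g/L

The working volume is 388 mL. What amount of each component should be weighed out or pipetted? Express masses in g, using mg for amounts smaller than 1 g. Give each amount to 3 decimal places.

boric acid 4.676 mg; riboflavin 2.190 mg; magnesium chloride hexahydrate 1.141 g; ferric citrate 52.768 mg

Working volume: 388 mL = 0.388 L.
boric acid: 0.195 mmol/L × 61.8 mg/mmol × 0.388 L = 4.676 mg
riboflavin: 15 µmol/L × 376.36 g/mol × 0.388 L ÷ 1000 = 2.190 mg
magnesium chloride hexahydrate: 2.94 g/L × 0.388 L = 1.141 g
ferric citrate: 0.136 g/L × 0.388 L = 0.052768 g = 52.768 mg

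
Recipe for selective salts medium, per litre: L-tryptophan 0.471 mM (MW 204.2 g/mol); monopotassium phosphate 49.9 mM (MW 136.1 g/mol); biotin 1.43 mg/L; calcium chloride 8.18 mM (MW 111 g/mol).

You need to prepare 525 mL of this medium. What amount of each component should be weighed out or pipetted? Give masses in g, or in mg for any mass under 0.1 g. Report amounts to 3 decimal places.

Working volume: 525 mL = 0.525 L.
L-tryptophan: 0.471 mmol/L × 204.2 mg/mmol × 0.525 L = 50.494 mg
monopotassium phosphate: 49.9 mmol/L × 136.1 g/mol × 0.525 L ÷ 1000 = 3.565 g
biotin: 1.43 mg/L × 0.525 L = 0.751 mg
calcium chloride: 8.18 mmol/L × 111 g/mol × 0.525 L ÷ 1000 = 0.477 g

L-tryptophan 50.494 mg; monopotassium phosphate 3.565 g; biotin 0.751 mg; calcium chloride 0.477 g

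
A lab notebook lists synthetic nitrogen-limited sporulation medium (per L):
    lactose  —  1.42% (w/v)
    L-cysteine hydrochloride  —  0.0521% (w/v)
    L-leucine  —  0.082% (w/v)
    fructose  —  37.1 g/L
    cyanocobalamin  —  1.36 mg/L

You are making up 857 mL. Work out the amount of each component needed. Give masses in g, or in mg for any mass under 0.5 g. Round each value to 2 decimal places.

Target volume = 857 mL = 0.857 L.
lactose: 1.42% w/v = 14.2 g/L → 14.2 × 0.857 L = 12.17 g
L-cysteine hydrochloride: 0.0521% w/v = 0.521 g/L → 0.521 × 0.857 L = 0.446497 g = 446.50 mg
L-leucine: 0.082 g per 100 mL × 857 mL ÷ 100 = 0.70 g
fructose: 37.1 g/L × 0.857 L = 31.79 g
cyanocobalamin: 1.36 mg/L × 0.857 L = 1.17 mg

lactose 12.17 g; L-cysteine hydrochloride 446.50 mg; L-leucine 0.70 g; fructose 31.79 g; cyanocobalamin 1.17 mg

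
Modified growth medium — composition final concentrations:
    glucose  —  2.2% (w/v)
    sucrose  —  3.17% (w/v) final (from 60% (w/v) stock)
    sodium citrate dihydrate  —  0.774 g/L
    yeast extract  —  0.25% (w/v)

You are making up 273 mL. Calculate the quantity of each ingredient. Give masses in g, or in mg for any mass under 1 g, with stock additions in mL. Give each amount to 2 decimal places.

Scale factor relative to 1 L: 0.273.
glucose: 2.2 g per 100 mL × 273 mL ÷ 100 = 6.01 g
sucrose: dilute stock: 3.17% ÷ 60% × 273 mL = 14.42 mL
sodium citrate dihydrate: 0.774 g/L × 0.273 L = 0.211302 g = 211.30 mg
yeast extract: 0.25% w/v = 2.5 g/L → 2.5 × 0.273 L = 0.6825 g = 682.50 mg

glucose 6.01 g; sucrose 14.42 mL; sodium citrate dihydrate 211.30 mg; yeast extract 682.50 mg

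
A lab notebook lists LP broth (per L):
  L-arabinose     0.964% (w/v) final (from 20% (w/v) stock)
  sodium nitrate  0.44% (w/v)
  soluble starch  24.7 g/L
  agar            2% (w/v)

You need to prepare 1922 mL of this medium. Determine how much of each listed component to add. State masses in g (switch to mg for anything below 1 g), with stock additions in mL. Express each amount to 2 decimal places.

L-arabinose 92.64 mL; sodium nitrate 8.46 g; soluble starch 47.47 g; agar 38.44 g

Working volume: 1922 mL = 1.922 L.
L-arabinose: C1V1 = C2V2 → 0.964% ÷ 20% × 1922 mL = 92.64 mL
sodium nitrate: 0.44 g per 100 mL × 1922 mL ÷ 100 = 8.46 g
soluble starch: 24.7 g/L × 1.922 L = 47.47 g
agar: 2 g per 100 mL × 1922 mL ÷ 100 = 38.44 g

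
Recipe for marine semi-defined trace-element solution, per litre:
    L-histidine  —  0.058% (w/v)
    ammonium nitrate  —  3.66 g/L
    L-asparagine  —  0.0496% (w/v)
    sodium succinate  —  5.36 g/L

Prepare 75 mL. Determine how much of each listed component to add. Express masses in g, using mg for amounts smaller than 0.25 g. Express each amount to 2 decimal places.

Scale factor relative to 1 L: 0.075.
L-histidine: 0.058 g per 100 mL × 75 mL ÷ 100 = 0.0435 g = 43.50 mg
ammonium nitrate: 3.66 g/L × 0.075 L = 0.27 g
L-asparagine: 0.0496% w/v = 0.496 g/L → 0.496 × 0.075 L = 0.0372 g = 37.20 mg
sodium succinate: 5.36 g/L × 0.075 L = 0.40 g

L-histidine 43.50 mg; ammonium nitrate 0.27 g; L-asparagine 37.20 mg; sodium succinate 0.40 g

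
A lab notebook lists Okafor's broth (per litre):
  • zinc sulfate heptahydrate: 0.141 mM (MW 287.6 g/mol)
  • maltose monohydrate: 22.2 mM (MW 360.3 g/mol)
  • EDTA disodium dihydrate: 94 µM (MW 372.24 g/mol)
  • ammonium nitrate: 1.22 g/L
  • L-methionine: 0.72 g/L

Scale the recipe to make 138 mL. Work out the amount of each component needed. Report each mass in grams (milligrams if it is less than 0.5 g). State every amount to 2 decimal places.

zinc sulfate heptahydrate 5.60 mg; maltose monohydrate 1.10 g; EDTA disodium dihydrate 4.83 mg; ammonium nitrate 168.36 mg; L-methionine 99.36 mg

Working volume: 138 mL = 0.138 L.
zinc sulfate heptahydrate: 0.141 mmol/L × 287.6 mg/mmol × 0.138 L = 5.60 mg
maltose monohydrate: 22.2 mmol/L × 360.3 g/mol × 0.138 L ÷ 1000 = 1.10 g
EDTA disodium dihydrate: 94 µmol/L × 372.24 g/mol × 0.138 L ÷ 1000 = 4.83 mg
ammonium nitrate: 1.22 g/L × 0.138 L = 0.16836 g = 168.36 mg
L-methionine: 0.72 g/L × 0.138 L = 0.09936 g = 99.36 mg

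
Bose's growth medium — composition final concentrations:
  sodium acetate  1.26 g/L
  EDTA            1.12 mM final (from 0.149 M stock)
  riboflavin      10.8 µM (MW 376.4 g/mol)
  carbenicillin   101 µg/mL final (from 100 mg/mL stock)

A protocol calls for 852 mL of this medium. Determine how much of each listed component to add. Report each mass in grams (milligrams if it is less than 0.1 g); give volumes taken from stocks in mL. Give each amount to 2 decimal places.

sodium acetate 1.07 g; EDTA 6.40 mL; riboflavin 3.46 mg; carbenicillin 0.86 mL

Working volume: 852 mL = 0.852 L.
sodium acetate: 1.26 g/L × 0.852 L = 1.07 g
EDTA: dilute stock: 1.12 mM × 852 mL ÷ 149 mM = 6.40 mL
riboflavin: 10.8 µmol/L × 376.4 g/mol × 0.852 L ÷ 1000 = 3.46 mg
carbenicillin: C1V1 = C2V2 → 101 µg/mL × 852 mL ÷ 100000 µg/mL = 0.86 mL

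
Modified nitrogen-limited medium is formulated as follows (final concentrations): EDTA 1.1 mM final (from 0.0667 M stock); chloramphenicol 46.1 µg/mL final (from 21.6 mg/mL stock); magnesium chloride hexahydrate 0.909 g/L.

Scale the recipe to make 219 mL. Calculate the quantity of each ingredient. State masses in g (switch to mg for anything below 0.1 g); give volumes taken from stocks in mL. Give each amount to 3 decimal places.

EDTA 3.612 mL; chloramphenicol 0.467 mL; magnesium chloride hexahydrate 0.199 g

Target volume = 219 mL = 0.219 L.
EDTA: C1V1 = C2V2 → 1.1 mM × 219 mL ÷ 66.7 mM = 3.612 mL
chloramphenicol: V = C2·V2/C1 = 46.1 µg/mL × 219 mL ÷ 21600 µg/mL = 0.467 mL
magnesium chloride hexahydrate: 0.909 g/L × 0.219 L = 0.199 g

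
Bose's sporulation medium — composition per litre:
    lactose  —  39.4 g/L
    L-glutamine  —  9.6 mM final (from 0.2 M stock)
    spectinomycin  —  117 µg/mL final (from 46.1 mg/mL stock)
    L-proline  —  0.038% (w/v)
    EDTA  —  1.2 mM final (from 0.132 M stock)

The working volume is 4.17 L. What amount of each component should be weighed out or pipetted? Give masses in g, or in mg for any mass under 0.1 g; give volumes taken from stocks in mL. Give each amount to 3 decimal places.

Scale factor relative to 1 L: 4.17.
lactose: 39.4 g/L × 4.17 L = 164.298 g
L-glutamine: V = C2·V2/C1 = 9.6 mM × 4170 mL ÷ 200 mM = 200.160 mL
spectinomycin: dilute stock: 117 µg/mL × 4170 mL ÷ 46100 µg/mL = 10.583 mL
L-proline: 0.038 g per 100 mL × 4170 mL ÷ 100 = 1.585 g
EDTA: V = C2·V2/C1 = 1.2 mM × 4170 mL ÷ 132 mM = 37.909 mL

lactose 164.298 g; L-glutamine 200.160 mL; spectinomycin 10.583 mL; L-proline 1.585 g; EDTA 37.909 mL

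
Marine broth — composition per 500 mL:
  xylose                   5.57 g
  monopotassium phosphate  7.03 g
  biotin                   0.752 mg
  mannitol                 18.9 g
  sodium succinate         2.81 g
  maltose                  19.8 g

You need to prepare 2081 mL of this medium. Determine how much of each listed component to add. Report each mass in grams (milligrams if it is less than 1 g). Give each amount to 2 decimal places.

Scale factor = 2081 mL / 500 mL = 4.162.
xylose: 5.57 g × (2081 mL / 500 mL) = 23.18 g
monopotassium phosphate: 7.03 g × (2081 mL / 500 mL) = 29.26 g
biotin: 0.752 mg × (2081 mL / 500 mL) = 3.13 mg
mannitol: 18.9 g × (2081 mL / 500 mL) = 78.66 g
sodium succinate: 2.81 g × (2081 mL / 500 mL) = 11.70 g
maltose: 19.8 g × (2081 mL / 500 mL) = 82.41 g

xylose 23.18 g; monopotassium phosphate 29.26 g; biotin 3.13 mg; mannitol 78.66 g; sodium succinate 11.70 g; maltose 82.41 g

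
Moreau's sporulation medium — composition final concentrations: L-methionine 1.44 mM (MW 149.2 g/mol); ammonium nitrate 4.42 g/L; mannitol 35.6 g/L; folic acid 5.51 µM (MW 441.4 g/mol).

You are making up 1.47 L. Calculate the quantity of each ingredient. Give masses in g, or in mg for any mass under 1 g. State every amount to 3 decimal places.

L-methionine 315.827 mg; ammonium nitrate 6.497 g; mannitol 52.332 g; folic acid 3.575 mg

Working volume: 1.47 L.
L-methionine: 1.44 mmol/L × 149.2 mg/mmol × 1.47 L = 315.827 mg
ammonium nitrate: 4.42 g/L × 1.47 L = 6.497 g
mannitol: 35.6 g/L × 1.47 L = 52.332 g
folic acid: 5.51 µmol/L × 441.4 g/mol × 1.47 L ÷ 1000 = 3.575 mg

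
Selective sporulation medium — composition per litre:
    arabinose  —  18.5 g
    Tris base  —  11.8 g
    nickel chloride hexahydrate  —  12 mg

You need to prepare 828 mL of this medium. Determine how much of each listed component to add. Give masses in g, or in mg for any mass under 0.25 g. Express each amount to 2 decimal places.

Scale factor = 828 mL / 1000 mL = 0.828.
arabinose: 18.5 g × (828 mL / 1000 mL) = 15.32 g
Tris base: 11.8 g × (828 mL / 1000 mL) = 9.77 g
nickel chloride hexahydrate: 12 mg × (828 mL / 1000 mL) = 9.94 mg

arabinose 15.32 g; Tris base 9.77 g; nickel chloride hexahydrate 9.94 mg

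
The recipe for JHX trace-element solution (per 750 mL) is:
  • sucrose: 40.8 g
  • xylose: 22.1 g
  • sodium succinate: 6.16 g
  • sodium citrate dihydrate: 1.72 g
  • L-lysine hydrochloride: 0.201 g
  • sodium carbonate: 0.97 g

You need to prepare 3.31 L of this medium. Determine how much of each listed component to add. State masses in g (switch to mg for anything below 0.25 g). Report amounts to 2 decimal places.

Ratio of target to recipe volume: 3310 / 750 = 4.41333.
sucrose: 40.8 g × (3310 mL / 750 mL) = 180.06 g
xylose: 22.1 g × (3310 mL / 750 mL) = 97.53 g
sodium succinate: 6.16 g × (3310 mL / 750 mL) = 27.19 g
sodium citrate dihydrate: 1.72 g × (3310 mL / 750 mL) = 7.59 g
L-lysine hydrochloride: 0.201 g × (3310 mL / 750 mL) = 0.89 g
sodium carbonate: 0.97 g × (3310 mL / 750 mL) = 4.28 g

sucrose 180.06 g; xylose 97.53 g; sodium succinate 27.19 g; sodium citrate dihydrate 7.59 g; L-lysine hydrochloride 0.89 g; sodium carbonate 4.28 g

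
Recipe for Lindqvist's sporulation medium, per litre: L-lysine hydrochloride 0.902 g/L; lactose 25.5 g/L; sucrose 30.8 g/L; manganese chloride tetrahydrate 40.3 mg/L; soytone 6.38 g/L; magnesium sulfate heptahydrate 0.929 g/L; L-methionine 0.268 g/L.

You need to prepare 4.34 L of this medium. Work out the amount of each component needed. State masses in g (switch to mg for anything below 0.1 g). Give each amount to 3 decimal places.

L-lysine hydrochloride 3.915 g; lactose 110.670 g; sucrose 133.672 g; manganese chloride tetrahydrate 0.175 g; soytone 27.689 g; magnesium sulfate heptahydrate 4.032 g; L-methionine 1.163 g

Working volume: 4.34 L.
L-lysine hydrochloride: 0.902 g/L × 4.34 L = 3.915 g
lactose: 25.5 g/L × 4.34 L = 110.670 g
sucrose: 30.8 g/L × 4.34 L = 133.672 g
manganese chloride tetrahydrate: 40.3 mg/L × 4.34 L = 174.902 mg = 0.175 g
soytone: 6.38 g/L × 4.34 L = 27.689 g
magnesium sulfate heptahydrate: 0.929 g/L × 4.34 L = 4.032 g
L-methionine: 0.268 g/L × 4.34 L = 1.163 g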